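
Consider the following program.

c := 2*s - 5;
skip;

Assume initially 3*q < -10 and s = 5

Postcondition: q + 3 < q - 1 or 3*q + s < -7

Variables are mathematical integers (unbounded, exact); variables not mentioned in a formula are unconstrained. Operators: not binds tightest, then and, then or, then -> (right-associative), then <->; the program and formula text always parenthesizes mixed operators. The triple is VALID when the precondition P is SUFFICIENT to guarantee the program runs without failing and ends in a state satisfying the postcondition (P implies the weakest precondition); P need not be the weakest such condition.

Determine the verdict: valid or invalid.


Working backward. After the program, the postcondition q + 3 < q - 1 or 3*q + s < -7 must hold; in canonical form it is 3*q + s < -7.
Before skip: 3*q + s < -7
Before c := 2*s - 5: 3*q + s < -7
The weakest precondition is 3*q + s < -7.
Check whether 3*q < -10 and s = 5 implies it.
Countermodel: at the initial state q = -4, s = 5, the precondition holds but the weakest precondition fails.
Answer: invalid


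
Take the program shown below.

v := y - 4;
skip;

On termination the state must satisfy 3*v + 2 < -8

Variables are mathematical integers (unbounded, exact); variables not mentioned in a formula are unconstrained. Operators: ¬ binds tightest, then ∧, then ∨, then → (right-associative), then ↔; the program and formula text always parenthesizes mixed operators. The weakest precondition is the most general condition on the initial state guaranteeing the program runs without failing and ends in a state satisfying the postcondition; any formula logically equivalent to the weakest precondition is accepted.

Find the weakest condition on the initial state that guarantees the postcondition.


Working backward. After the program, the postcondition 3*v + 2 < -8 must hold; in canonical form it is 3*v < -10.
Before skip: 3*v < -10
Before v := y - 4: 3*y < 2
Answer: WP = 3*y < 2


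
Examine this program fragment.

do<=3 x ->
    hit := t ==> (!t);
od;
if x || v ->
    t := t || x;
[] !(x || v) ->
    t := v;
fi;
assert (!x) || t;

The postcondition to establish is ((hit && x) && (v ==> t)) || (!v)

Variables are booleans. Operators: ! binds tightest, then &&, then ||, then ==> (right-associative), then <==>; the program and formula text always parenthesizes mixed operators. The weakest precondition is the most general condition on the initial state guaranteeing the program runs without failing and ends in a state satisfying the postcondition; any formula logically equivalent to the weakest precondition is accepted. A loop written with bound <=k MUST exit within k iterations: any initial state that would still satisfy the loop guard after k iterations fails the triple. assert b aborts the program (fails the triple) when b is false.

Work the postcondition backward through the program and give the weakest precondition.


Working backward. After the program, the postcondition ((hit && x) && (v ==> t)) || (!v) must hold; in canonical form it is (hit && x && (v ==> t)) || (!v).
Before assert (!x) || t: ((!x) || t) && ((hit && x && (v ==> t)) || (!v))
Then branch requires (hit && x && (v ==> (t || x))) || (!v); else branch requires ((!x) || v) && ((hit && x) || (!v)).
Before the if: ((x || v) ==> ((hit && x && (v ==> (t || x))) || (!v))) && ((!(x || v)) ==> (((!x) || v) && ((hit && x) || (!v))))
Before the loop (bound <=3), unroll the exhaustion recursion (WP_0 = exit-now case; WP_j = one more guarded iteration, up to j = 3):
  WP_0: (!x) && ((x || v) ==> ((hit && x && (v ==> (t || x))) || (!v))) && ((!(x || v)) ==> (((!x) || v) && ((hit && x) || (!v))))
  WP_1: (x ==> ((!x) && ((x || v) ==> (((t ==> (!t)) && x && (v ==> (t || x))) || (!v))) && ((!(x || v)) ==> (((!x) || v) && (((t ==> (!t)) && x) || (!v)))))) && ((!x) ==> (((x || v) ==> ((hit && x && (v ==> (t || x))) || (!v))) && ((!(x || v)) ==> (((!x) || v) && ((hit && x) || (!v))))))
  WP_2: (x ==> ((x ==> ((!x) && ((x || v) ==> (((t ==> (!t)) && x && (v ==> (t || x))) || (!v))) && ((!(x || v)) ==> (((!x) || v) && (((t ==> (!t)) && x) || (!v)))))) && ((!x) ==> (((x || v) ==> (((t ==> (!t)) && x && (v ==> (t || x))) || (!v))) && ((!(x || v)) ==> (((!x) || v) && (((t ==> (!t)) && x) || (!v)))))))) && ((!x) ==> (((x || v) ==> ((hit && x && (v ==> (t || x))) || (!v))) && ((!(x || v)) ==> (((!x) || v) && ((hit && x) || (!v))))))
  WP_3: (x ==> ((x ==> ((x ==> ((!x) && ((x || v) ==> (((t ==> (!t)) && x && (v ==> (t || x))) || (!v))) && ((!(x || v)) ==> (((!x) || v) && (((t ==> (!t)) && x) || (!v)))))) && ((!x) ==> (((x || v) ==> (((t ==> (!t)) && x && (v ==> (t || x))) || (!v))) && ((!(x || v)) ==> (((!x) || v) && (((t ==> (!t)) && x) || (!v)))))))) && ((!x) ==> (((x || v) ==> (((t ==> (!t)) && x && (v ==> (t || x))) || (!v))) && ((!(x || v)) ==> (((!x) || v) && (((t ==> (!t)) && x) || (!v)))))))) && ((!x) ==> (((x || v) ==> ((hit && x && (v ==> (t || x))) || (!v))) && ((!(x || v)) ==> (((!x) || v) && ((hit && x) || (!v))))))
So before the loop: (x ==> ((x ==> ((x ==> ((!x) && ((x || v) ==> (((t ==> (!t)) && x && (v ==> (t || x))) || (!v))) && ((!(x || v)) ==> (((!x) || v) && (((t ==> (!t)) && x) || (!v)))))) && ((!x) ==> (((x || v) ==> (((t ==> (!t)) && x && (v ==> (t || x))) || (!v))) && ((!(x || v)) ==> (((!x) || v) && (((t ==> (!t)) && x) || (!v)))))))) && ((!x) ==> (((x || v) ==> (((t ==> (!t)) && x && (v ==> (t || x))) || (!v))) && ((!(x || v)) ==> (((!x) || v) && (((t ==> (!t)) && x) || (!v)))))))) && ((!x) ==> (((x || v) ==> ((hit && x && (v ==> (t || x))) || (!v))) && ((!(x || v)) ==> (((!x) || v) && ((hit && x) || (!v))))))
Answer: WP = (x ==> ((x ==> ((x ==> ((!x) && ((x || v) ==> (((t ==> (!t)) && x && (v ==> (t || x))) || (!v))) && ((!(x || v)) ==> (((!x) || v) && (((t ==> (!t)) && x) || (!v)))))) && ((!x) ==> (((x || v) ==> (((t ==> (!t)) && x && (v ==> (t || x))) || (!v))) && ((!(x || v)) ==> (((!x) || v) && (((t ==> (!t)) && x) || (!v)))))))) && ((!x) ==> (((x || v) ==> (((t ==> (!t)) && x && (v ==> (t || x))) || (!v))) && ((!(x || v)) ==> (((!x) || v) && (((t ==> (!t)) && x) || (!v)))))))) && ((!x) ==> (((x || v) ==> ((hit && x && (v ==> (t || x))) || (!v))) && ((!(x || v)) ==> (((!x) || v) && ((hit && x) || (!v))))))


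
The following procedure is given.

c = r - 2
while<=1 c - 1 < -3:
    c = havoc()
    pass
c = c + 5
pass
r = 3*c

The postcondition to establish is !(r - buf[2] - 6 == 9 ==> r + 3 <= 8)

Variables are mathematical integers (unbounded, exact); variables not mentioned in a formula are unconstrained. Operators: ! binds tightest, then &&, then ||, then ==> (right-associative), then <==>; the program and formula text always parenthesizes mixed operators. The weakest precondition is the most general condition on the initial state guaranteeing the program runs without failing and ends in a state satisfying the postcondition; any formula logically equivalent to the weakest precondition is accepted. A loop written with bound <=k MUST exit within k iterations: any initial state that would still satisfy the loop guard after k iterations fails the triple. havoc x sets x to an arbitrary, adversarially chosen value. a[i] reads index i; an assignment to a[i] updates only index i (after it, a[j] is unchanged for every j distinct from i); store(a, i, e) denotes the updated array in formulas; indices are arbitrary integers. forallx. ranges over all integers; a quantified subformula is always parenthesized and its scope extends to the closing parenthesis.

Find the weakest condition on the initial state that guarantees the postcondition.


Working backward. After the program, the postcondition !(r - buf[2] - 6 == 9 ==> r + 3 <= 8) must hold; in canonical form it is !(r == buf[2] + 15 ==> r <= 5).
Before r := 3*c: !(3*c == buf[2] + 15 ==> 3*c <= 5)
Before skip: !(3*c == buf[2] + 15 ==> 3*c <= 5)
Before c := c + 5: !(3*c == buf[2] ==> 3*c <= -10)
Before the loop (bound <=1), unroll the exhaustion recursion (WP_0 = exit-now case; WP_j = one more guarded iteration, up to j = 1):
  WP_0: (!(c < -2)) && (!(3*c == buf[2] ==> 3*c <= -10))
  WP_1: (c < -2 ==> (forall c_1. ((!(c_1 < -2)) && (!(3*c_1 == buf[2] ==> 3*c_1 <= -10))))) && ((!(c < -2)) ==> (!(3*c == buf[2] ==> 3*c <= -10)))
So before the loop: (c < -2 ==> (forall c_1. ((!(c_1 < -2)) && (!(3*c_1 == buf[2] ==> 3*c_1 <= -10))))) && ((!(c < -2)) ==> (!(3*c == buf[2] ==> 3*c <= -10)))
Before c := r - 2: (r < 0 ==> (forall c_1. ((!(c_1 < -2)) && (!(3*c_1 == buf[2] ==> 3*c_1 <= -10))))) && ((!(r < 0)) ==> (!(3*r == buf[2] + 6 ==> 3*r <= -4)))
Answer: WP = (r < 0 ==> (forall c_1. ((!(c_1 < -2)) && (!(3*c_1 == buf[2] ==> 3*c_1 <= -10))))) && ((!(r < 0)) ==> (!(3*r == buf[2] + 6 ==> 3*r <= -4)))


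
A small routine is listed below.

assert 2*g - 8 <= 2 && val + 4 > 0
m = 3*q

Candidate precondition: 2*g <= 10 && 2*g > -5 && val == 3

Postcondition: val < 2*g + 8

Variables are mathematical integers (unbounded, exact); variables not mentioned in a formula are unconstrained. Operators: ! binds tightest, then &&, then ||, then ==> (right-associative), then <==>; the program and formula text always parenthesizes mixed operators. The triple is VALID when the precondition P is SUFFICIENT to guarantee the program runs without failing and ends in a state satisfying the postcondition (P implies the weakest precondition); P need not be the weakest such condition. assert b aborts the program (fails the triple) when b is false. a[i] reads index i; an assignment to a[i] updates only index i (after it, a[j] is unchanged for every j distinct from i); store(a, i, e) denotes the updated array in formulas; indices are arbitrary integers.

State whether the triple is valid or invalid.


Working backward. After the program, val < 2*g + 8 must hold.
Before m := 3*q: val < 2*g + 8
Before assert 2*g - 8 <= 2 && val + 4 > 0: 2*g <= 10 && val > -4 && val < 2*g + 8
The weakest precondition is 2*g <= 10 && val > -4 && val < 2*g + 8.
Check whether 2*g <= 10 && 2*g > -5 && val == 3 implies it.
Every state satisfying the precondition satisfies the weakest precondition: the implication holds.
Answer: valid


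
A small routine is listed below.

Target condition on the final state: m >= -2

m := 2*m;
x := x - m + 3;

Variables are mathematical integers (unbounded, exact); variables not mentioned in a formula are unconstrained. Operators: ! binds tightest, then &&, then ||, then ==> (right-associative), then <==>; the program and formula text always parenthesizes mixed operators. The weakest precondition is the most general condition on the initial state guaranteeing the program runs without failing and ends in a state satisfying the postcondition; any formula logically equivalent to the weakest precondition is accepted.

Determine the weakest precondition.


Working backward. After the program, m >= -2 must hold.
Before x := x - m + 3: m >= -2
Before m := 2*m: 2*m >= -2
Answer: WP = 2*m >= -2


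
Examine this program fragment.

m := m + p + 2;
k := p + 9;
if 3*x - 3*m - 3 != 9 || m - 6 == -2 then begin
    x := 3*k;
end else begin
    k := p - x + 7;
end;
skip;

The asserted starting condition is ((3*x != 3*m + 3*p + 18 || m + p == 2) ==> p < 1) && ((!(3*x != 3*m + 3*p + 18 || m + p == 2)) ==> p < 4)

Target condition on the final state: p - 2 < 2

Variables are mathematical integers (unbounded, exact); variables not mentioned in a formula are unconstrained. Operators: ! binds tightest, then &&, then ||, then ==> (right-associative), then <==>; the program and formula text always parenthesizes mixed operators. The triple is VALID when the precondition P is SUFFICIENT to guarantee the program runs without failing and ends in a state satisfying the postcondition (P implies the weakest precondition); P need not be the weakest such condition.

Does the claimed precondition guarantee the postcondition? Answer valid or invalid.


Working backward. After the program, the postcondition p - 2 < 2 must hold; in canonical form it is p < 4.
Before skip: p < 4
Then branch requires p < 4; else branch requires p < 4.
Before the if: ((3*x != 3*m + 12 || m == 4) ==> p < 4) && ((!(3*x != 3*m + 12 || m == 4)) ==> p < 4)
Before k := p + 9: ((3*x != 3*m + 12 || m == 4) ==> p < 4) && ((!(3*x != 3*m + 12 || m == 4)) ==> p < 4)
Before m := m + p + 2: ((3*x != 3*m + 3*p + 18 || m + p == 2) ==> p < 4) && ((!(3*x != 3*m + 3*p + 18 || m + p == 2)) ==> p < 4)
The weakest precondition is ((3*x != 3*m + 3*p + 18 || m + p == 2) ==> p < 4) && ((!(3*x != 3*m + 3*p + 18 || m + p == 2)) ==> p < 4).
Check whether ((3*x != 3*m + 3*p + 18 || m + p == 2) ==> p < 1) && ((!(3*x != 3*m + 3*p + 18 || m + p == 2)) ==> p < 4) implies it.
Every state satisfying the precondition satisfies the weakest precondition: the implication holds.
Answer: valid


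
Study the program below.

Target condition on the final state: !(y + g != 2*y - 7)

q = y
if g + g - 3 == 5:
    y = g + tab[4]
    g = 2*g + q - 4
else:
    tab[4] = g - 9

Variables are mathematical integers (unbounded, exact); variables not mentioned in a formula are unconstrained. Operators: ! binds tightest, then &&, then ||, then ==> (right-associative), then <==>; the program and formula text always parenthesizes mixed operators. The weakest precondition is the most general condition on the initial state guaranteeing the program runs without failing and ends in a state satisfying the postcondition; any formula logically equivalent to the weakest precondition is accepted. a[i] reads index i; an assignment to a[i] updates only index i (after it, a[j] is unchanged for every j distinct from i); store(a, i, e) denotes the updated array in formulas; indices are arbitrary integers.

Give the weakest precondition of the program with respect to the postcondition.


Working backward. After the program, the postcondition !(y + g != 2*y - 7) must hold; in canonical form it is !(g != y - 7).
Then branch requires !(g + q != tab[4] - 3); else branch requires !(g != y - 7).
Before the if: (2*g == 8 ==> (!(g + q != tab[4] - 3))) && ((!(2*g == 8)) ==> (!(g != y - 7)))
Before q := y: (2*g == 8 ==> (!(g + y != tab[4] - 3))) && ((!(2*g == 8)) ==> (!(g != y - 7)))
Answer: WP = (2*g == 8 ==> (!(g + y != tab[4] - 3))) && ((!(2*g == 8)) ==> (!(g != y - 7)))


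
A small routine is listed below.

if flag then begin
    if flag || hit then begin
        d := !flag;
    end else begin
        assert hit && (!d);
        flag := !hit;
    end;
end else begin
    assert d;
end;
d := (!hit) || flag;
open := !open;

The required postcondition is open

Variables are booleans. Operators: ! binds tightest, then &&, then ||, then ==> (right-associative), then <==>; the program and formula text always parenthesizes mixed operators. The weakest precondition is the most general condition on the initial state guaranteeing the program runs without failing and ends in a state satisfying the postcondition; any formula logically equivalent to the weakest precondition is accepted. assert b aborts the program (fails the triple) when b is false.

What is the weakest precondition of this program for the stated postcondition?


Working backward. After the program, open must hold.
Before open := !open: !open
Before d := (!hit) || flag: !open
Then branch requires ((flag || hit) ==> (!open)) && ((!(flag || hit)) ==> (hit && (!d) && (!open))); else branch requires d && (!open).
Before the if: (flag ==> (((flag || hit) ==> (!open)) && ((!(flag || hit)) ==> (hit && (!d) && (!open))))) && ((!flag) ==> (d && (!open)))
Answer: WP = (flag ==> (((flag || hit) ==> (!open)) && ((!(flag || hit)) ==> (hit && (!d) && (!open))))) && ((!flag) ==> (d && (!open)))


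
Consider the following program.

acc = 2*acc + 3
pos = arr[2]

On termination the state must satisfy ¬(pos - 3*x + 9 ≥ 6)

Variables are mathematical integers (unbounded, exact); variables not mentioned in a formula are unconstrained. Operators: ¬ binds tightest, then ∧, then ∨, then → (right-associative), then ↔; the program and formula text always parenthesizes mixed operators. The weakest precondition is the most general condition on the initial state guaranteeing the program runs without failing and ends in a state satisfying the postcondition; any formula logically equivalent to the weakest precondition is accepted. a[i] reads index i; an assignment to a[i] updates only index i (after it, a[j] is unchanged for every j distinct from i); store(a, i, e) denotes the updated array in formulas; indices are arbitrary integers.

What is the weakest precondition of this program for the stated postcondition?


Working backward. After the program, the postcondition ¬(pos - 3*x + 9 ≥ 6) must hold; in canonical form it is ¬(pos ≥ 3*x - 3).
Before pos := arr[2]: ¬(arr[2] ≥ 3*x - 3)
Before acc := 2*acc + 3: ¬(arr[2] ≥ 3*x - 3)
Answer: WP = ¬(arr[2] ≥ 3*x - 3)


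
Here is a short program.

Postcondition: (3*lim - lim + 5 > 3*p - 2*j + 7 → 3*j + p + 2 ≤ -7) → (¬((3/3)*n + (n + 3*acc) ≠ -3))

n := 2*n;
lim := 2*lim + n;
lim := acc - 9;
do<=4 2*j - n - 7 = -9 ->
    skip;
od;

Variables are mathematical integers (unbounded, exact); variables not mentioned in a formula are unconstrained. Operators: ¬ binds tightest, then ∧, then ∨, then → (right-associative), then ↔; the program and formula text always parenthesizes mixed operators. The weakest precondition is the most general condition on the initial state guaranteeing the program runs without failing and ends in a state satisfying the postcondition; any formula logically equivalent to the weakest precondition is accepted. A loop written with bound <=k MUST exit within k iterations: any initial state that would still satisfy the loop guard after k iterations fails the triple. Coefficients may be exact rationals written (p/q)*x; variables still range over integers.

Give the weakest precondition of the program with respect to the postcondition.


Working backward. After the program, the postcondition (3*lim - lim + 5 > 3*p - 2*j + 7 → 3*j + p + 2 ≤ -7) → (¬((3/3)*n + (n + 3*acc) ≠ -3)) must hold; in canonical form it is (2*j + 2*lim > 3*p + 2 → 3*j + p ≤ -9) → (¬(3*acc + 2*n ≠ -3)).
Before the loop (bound <=4), unroll the exhaustion recursion (WP_0 = exit-now case; WP_j = one more guarded iteration, up to j = 4):
  WP_0: (¬(2*j = n - 2)) ∧ ((2*j + 2*lim > 3*p + 2 → 3*j + p ≤ -9) → (¬(3*acc + 2*n ≠ -3)))
  WP_1: (2*j = n - 2 → ((¬(2*j = n - 2)) ∧ ((2*j + 2*lim > 3*p + 2 → 3*j + p ≤ -9) → (¬(3*acc + 2*n ≠ -3))))) ∧ ((¬(2*j = n - 2)) → ((2*j + 2*lim > 3*p + 2 → 3*j + p ≤ -9) → (¬(3*acc + 2*n ≠ -3))))
  WP_2: (2*j = n - 2 → ((2*j = n - 2 → ((¬(2*j = n - 2)) ∧ ((2*j + 2*lim > 3*p + 2 → 3*j + p ≤ -9) → (¬(3*acc + 2*n ≠ -3))))) ∧ ((¬(2*j = n - 2)) → ((2*j + 2*lim > 3*p + 2 → 3*j + p ≤ -9) → (¬(3*acc + 2*n ≠ -3)))))) ∧ ((¬(2*j = n - 2)) → ((2*j + 2*lim > 3*p + 2 → 3*j + p ≤ -9) → (¬(3*acc + 2*n ≠ -3))))
  WP_3: (2*j = n - 2 → ((2*j = n - 2 → ((2*j = n - 2 → ((¬(2*j = n - 2)) ∧ ((2*j + 2*lim > 3*p + 2 → 3*j + p ≤ -9) → (¬(3*acc + 2*n ≠ -3))))) ∧ ((¬(2*j = n - 2)) → ((2*j + 2*lim > 3*p + 2 → 3*j + p ≤ -9) → (¬(3*acc + 2*n ≠ -3)))))) ∧ ((¬(2*j = n - 2)) → ((2*j + 2*lim > 3*p + 2 → 3*j + p ≤ -9) → (¬(3*acc + 2*n ≠ -3)))))) ∧ ((¬(2*j = n - 2)) → ((2*j + 2*lim > 3*p + 2 → 3*j + p ≤ -9) → (¬(3*acc + 2*n ≠ -3))))
  WP_4: (2*j = n - 2 → ((2*j = n - 2 → ((2*j = n - 2 → ((2*j = n - 2 → ((¬(2*j = n - 2)) ∧ ((2*j + 2*lim > 3*p + 2 → 3*j + p ≤ -9) → (¬(3*acc + 2*n ≠ -3))))) ∧ ((¬(2*j = n - 2)) → ((2*j + 2*lim > 3*p + 2 → 3*j + p ≤ -9) → (¬(3*acc + 2*n ≠ -3)))))) ∧ ((¬(2*j = n - 2)) → ((2*j + 2*lim > 3*p + 2 → 3*j + p ≤ -9) → (¬(3*acc + 2*n ≠ -3)))))) ∧ ((¬(2*j = n - 2)) → ((2*j + 2*lim > 3*p + 2 → 3*j + p ≤ -9) → (¬(3*acc + 2*n ≠ -3)))))) ∧ ((¬(2*j = n - 2)) → ((2*j + 2*lim > 3*p + 2 → 3*j + p ≤ -9) → (¬(3*acc + 2*n ≠ -3))))
So before the loop: (2*j = n - 2 → ((2*j = n - 2 → ((2*j = n - 2 → ((2*j = n - 2 → ((¬(2*j = n - 2)) ∧ ((2*j + 2*lim > 3*p + 2 → 3*j + p ≤ -9) → (¬(3*acc + 2*n ≠ -3))))) ∧ ((¬(2*j = n - 2)) → ((2*j + 2*lim > 3*p + 2 → 3*j + p ≤ -9) → (¬(3*acc + 2*n ≠ -3)))))) ∧ ((¬(2*j = n - 2)) → ((2*j + 2*lim > 3*p + 2 → 3*j + p ≤ -9) → (¬(3*acc + 2*n ≠ -3)))))) ∧ ((¬(2*j = n - 2)) → ((2*j + 2*lim > 3*p + 2 → 3*j + p ≤ -9) → (¬(3*acc + 2*n ≠ -3)))))) ∧ ((¬(2*j = n - 2)) → ((2*j + 2*lim > 3*p + 2 → 3*j + p ≤ -9) → (¬(3*acc + 2*n ≠ -3))))
Before lim := acc - 9: (2*j = n - 2 → ((2*j = n - 2 → ((2*j = n - 2 → ((2*j = n - 2 → ((¬(2*j = n - 2)) ∧ ((2*acc + 2*j > 3*p + 20 → 3*j + p ≤ -9) → (¬(3*acc + 2*n ≠ -3))))) ∧ ((¬(2*j = n - 2)) → ((2*acc + 2*j > 3*p + 20 → 3*j + p ≤ -9) → (¬(3*acc + 2*n ≠ -3)))))) ∧ ((¬(2*j = n - 2)) → ((2*acc + 2*j > 3*p + 20 → 3*j + p ≤ -9) → (¬(3*acc + 2*n ≠ -3)))))) ∧ ((¬(2*j = n - 2)) → ((2*acc + 2*j > 3*p + 20 → 3*j + p ≤ -9) → (¬(3*acc + 2*n ≠ -3)))))) ∧ ((¬(2*j = n - 2)) → ((2*acc + 2*j > 3*p + 20 → 3*j + p ≤ -9) → (¬(3*acc + 2*n ≠ -3))))
Before lim := 2*lim + n: (2*j = n - 2 → ((2*j = n - 2 → ((2*j = n - 2 → ((2*j = n - 2 → ((¬(2*j = n - 2)) ∧ ((2*acc + 2*j > 3*p + 20 → 3*j + p ≤ -9) → (¬(3*acc + 2*n ≠ -3))))) ∧ ((¬(2*j = n - 2)) → ((2*acc + 2*j > 3*p + 20 → 3*j + p ≤ -9) → (¬(3*acc + 2*n ≠ -3)))))) ∧ ((¬(2*j = n - 2)) → ((2*acc + 2*j > 3*p + 20 → 3*j + p ≤ -9) → (¬(3*acc + 2*n ≠ -3)))))) ∧ ((¬(2*j = n - 2)) → ((2*acc + 2*j > 3*p + 20 → 3*j + p ≤ -9) → (¬(3*acc + 2*n ≠ -3)))))) ∧ ((¬(2*j = n - 2)) → ((2*acc + 2*j > 3*p + 20 → 3*j + p ≤ -9) → (¬(3*acc + 2*n ≠ -3))))
Before n := 2*n: (2*j = 2*n - 2 → ((2*j = 2*n - 2 → ((2*j = 2*n - 2 → ((2*j = 2*n - 2 → ((¬(2*j = 2*n - 2)) ∧ ((2*acc + 2*j > 3*p + 20 → 3*j + p ≤ -9) → (¬(3*acc + 4*n ≠ -3))))) ∧ ((¬(2*j = 2*n - 2)) → ((2*acc + 2*j > 3*p + 20 → 3*j + p ≤ -9) → (¬(3*acc + 4*n ≠ -3)))))) ∧ ((¬(2*j = 2*n - 2)) → ((2*acc + 2*j > 3*p + 20 → 3*j + p ≤ -9) → (¬(3*acc + 4*n ≠ -3)))))) ∧ ((¬(2*j = 2*n - 2)) → ((2*acc + 2*j > 3*p + 20 → 3*j + p ≤ -9) → (¬(3*acc + 4*n ≠ -3)))))) ∧ ((¬(2*j = 2*n - 2)) → ((2*acc + 2*j > 3*p + 20 → 3*j + p ≤ -9) → (¬(3*acc + 4*n ≠ -3))))
Answer: WP = (2*j = 2*n - 2 → ((2*j = 2*n - 2 → ((2*j = 2*n - 2 → ((2*j = 2*n - 2 → ((¬(2*j = 2*n - 2)) ∧ ((2*acc + 2*j > 3*p + 20 → 3*j + p ≤ -9) → (¬(3*acc + 4*n ≠ -3))))) ∧ ((¬(2*j = 2*n - 2)) → ((2*acc + 2*j > 3*p + 20 → 3*j + p ≤ -9) → (¬(3*acc + 4*n ≠ -3)))))) ∧ ((¬(2*j = 2*n - 2)) → ((2*acc + 2*j > 3*p + 20 → 3*j + p ≤ -9) → (¬(3*acc + 4*n ≠ -3)))))) ∧ ((¬(2*j = 2*n - 2)) → ((2*acc + 2*j > 3*p + 20 → 3*j + p ≤ -9) → (¬(3*acc + 4*n ≠ -3)))))) ∧ ((¬(2*j = 2*n - 2)) → ((2*acc + 2*j > 3*p + 20 → 3*j + p ≤ -9) → (¬(3*acc + 4*n ≠ -3))))


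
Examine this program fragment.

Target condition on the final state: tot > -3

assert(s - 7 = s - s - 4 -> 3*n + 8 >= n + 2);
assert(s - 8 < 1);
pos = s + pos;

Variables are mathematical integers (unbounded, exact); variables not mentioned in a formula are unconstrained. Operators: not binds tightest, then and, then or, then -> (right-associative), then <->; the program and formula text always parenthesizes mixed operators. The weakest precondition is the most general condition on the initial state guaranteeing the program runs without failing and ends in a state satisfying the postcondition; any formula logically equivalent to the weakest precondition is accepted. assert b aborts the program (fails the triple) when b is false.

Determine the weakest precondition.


Working backward. After the program, tot > -3 must hold.
Before pos := s + pos: tot > -3
Before assert s - 8 < 1: s < 9 and tot > -3
Before assert s - 7 = s - s - 4 -> 3*n + 8 >= n + 2: (s = 3 -> 2*n >= -6) and s < 9 and tot > -3
Answer: WP = (s = 3 -> 2*n >= -6) and s < 9 and tot > -3


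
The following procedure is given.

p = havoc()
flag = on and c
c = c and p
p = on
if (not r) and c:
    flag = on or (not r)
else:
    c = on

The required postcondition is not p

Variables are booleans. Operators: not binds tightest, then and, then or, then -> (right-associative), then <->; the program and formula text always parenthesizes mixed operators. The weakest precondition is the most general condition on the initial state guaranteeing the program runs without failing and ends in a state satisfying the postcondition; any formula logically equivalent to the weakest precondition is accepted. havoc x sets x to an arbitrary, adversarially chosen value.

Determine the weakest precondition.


Working backward. After the program, not p must hold.
Then branch requires not p; else branch requires not p.
Before the if: (((not r) and c) -> (not p)) and ((not ((not r) and c)) -> (not p))
Before p := on: (((not r) and c) -> (not on)) and ((not ((not r) and c)) -> (not on))
Before c := c and p: (((not r) and c and p) -> (not on)) and ((not ((not r) and c and p)) -> (not on))
Before flag := on and c: (((not r) and c and p) -> (not on)) and ((not ((not r) and c and p)) -> (not on))
Before havoc p: (((not r) and c) -> (not on)) and ((not ((not r) and c)) -> (not on)) and (not on)
Answer: WP = (((not r) and c) -> (not on)) and ((not ((not r) and c)) -> (not on)) and (not on)


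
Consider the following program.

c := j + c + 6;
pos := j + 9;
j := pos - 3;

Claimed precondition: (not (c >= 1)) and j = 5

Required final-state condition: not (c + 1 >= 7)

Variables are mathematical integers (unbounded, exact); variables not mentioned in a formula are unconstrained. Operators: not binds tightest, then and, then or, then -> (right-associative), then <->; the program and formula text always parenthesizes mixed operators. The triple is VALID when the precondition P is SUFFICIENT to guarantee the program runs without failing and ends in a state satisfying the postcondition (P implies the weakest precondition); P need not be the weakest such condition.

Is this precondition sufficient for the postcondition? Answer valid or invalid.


Working backward. After the program, the postcondition not (c + 1 >= 7) must hold; in canonical form it is not (c >= 6).
Before j := pos - 3: not (c >= 6)
Before pos := j + 9: not (c >= 6)
Before c := j + c + 6: not (c + j >= 0)
The weakest precondition is not (c + j >= 0).
Check whether (not (c >= 1)) and j = 5 implies it.
Countermodel: at the initial state c = -5, j = 5, the precondition holds but the weakest precondition fails.
Answer: invalid


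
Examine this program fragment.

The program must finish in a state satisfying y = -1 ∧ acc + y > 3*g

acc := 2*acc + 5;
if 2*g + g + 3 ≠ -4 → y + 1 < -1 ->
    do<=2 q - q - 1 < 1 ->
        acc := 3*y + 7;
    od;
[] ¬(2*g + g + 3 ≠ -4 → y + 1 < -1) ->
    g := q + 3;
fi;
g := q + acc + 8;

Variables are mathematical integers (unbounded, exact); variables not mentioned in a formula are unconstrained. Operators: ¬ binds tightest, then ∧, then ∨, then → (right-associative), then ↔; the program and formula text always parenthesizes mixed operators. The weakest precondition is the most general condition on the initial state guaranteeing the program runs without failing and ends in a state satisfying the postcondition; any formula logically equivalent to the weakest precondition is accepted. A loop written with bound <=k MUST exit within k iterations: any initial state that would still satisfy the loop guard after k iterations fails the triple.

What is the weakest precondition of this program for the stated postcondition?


Working backward. After the program, y = -1 ∧ acc + y > 3*g must hold.
Before g := q + acc + 8: y = -1 ∧ y > 2*acc + 3*q + 24
Then branch requires false; else branch requires y = -1 ∧ y > 2*acc + 3*q + 24.
Before the if: (¬(3*g ≠ -7 → y < -2)) ∧ ((¬(3*g ≠ -7 → y < -2)) → (y = -1 ∧ y > 2*acc + 3*q + 24))
Before acc := 2*acc + 5: (¬(3*g ≠ -7 → y < -2)) ∧ ((¬(3*g ≠ -7 → y < -2)) → (y = -1 ∧ y > 4*acc + 3*q + 34))
Answer: WP = (¬(3*g ≠ -7 → y < -2)) ∧ ((¬(3*g ≠ -7 → y < -2)) → (y = -1 ∧ y > 4*acc + 3*q + 34))


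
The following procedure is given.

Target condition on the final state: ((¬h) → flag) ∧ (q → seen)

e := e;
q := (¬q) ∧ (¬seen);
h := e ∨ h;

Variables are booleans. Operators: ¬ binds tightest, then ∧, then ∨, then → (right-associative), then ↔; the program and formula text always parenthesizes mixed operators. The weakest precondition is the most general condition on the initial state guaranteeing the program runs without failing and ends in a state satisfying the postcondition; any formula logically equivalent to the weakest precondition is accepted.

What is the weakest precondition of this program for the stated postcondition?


Working backward. After the program, ((¬h) → flag) ∧ (q → seen) must hold.
Before h := e ∨ h: ((¬(e ∨ h)) → flag) ∧ (q → seen)
Before q := (¬q) ∧ (¬seen): ((¬(e ∨ h)) → flag) ∧ (((¬q) ∧ (¬seen)) → seen)
Before e := e: ((¬(e ∨ h)) → flag) ∧ (((¬q) ∧ (¬seen)) → seen)
Answer: WP = ((¬(e ∨ h)) → flag) ∧ (((¬q) ∧ (¬seen)) → seen)


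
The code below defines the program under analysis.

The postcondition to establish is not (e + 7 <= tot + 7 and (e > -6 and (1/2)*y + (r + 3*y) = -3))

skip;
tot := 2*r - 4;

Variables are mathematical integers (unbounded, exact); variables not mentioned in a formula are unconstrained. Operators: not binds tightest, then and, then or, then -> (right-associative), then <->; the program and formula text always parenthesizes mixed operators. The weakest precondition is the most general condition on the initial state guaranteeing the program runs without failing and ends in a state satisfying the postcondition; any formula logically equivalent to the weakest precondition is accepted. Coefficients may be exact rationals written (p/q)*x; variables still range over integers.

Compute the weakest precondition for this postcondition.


Working backward. After the program, the postcondition not (e + 7 <= tot + 7 and (e > -6 and (1/2)*y + (r + 3*y) = -3)) must hold; in canonical form it is not (e <= tot and e > -6 and r + (7/2)*y = -3).
Before tot := 2*r - 4: not (e <= 2*r - 4 and e > -6 and r + (7/2)*y = -3)
Before skip: not (e <= 2*r - 4 and e > -6 and r + (7/2)*y = -3)
Answer: WP = not (e <= 2*r - 4 and e > -6 and r + (7/2)*y = -3)


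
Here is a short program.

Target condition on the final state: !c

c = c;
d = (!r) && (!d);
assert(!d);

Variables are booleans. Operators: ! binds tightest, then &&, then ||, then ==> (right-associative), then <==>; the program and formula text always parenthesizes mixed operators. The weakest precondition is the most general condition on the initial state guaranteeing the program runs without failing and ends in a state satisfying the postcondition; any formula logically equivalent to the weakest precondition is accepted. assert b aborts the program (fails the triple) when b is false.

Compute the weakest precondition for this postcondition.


Working backward. After the program, !c must hold.
Before assert !d: (!d) && (!c)
Before d := (!r) && (!d): (!((!r) && (!d))) && (!c)
Before c := c: (!((!r) && (!d))) && (!c)
Answer: WP = (!((!r) && (!d))) && (!c)


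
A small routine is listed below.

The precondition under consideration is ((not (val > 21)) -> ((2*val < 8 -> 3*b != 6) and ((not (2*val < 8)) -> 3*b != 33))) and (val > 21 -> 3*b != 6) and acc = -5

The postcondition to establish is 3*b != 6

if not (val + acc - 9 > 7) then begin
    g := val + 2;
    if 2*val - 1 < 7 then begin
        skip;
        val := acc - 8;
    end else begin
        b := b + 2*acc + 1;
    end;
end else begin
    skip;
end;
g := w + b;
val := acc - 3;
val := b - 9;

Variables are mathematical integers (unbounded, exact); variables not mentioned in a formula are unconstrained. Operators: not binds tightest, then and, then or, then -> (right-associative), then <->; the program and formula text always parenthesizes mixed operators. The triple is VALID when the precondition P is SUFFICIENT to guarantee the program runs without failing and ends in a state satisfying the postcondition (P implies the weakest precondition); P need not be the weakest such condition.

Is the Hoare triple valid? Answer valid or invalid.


Working backward. After the program, 3*b != 6 must hold.
Before val := b - 9: 3*b != 6
Before val := acc - 3: 3*b != 6
Before g := w + b: 3*b != 6
Then branch requires (2*val < 8 -> 3*b != 6) and ((not (2*val < 8)) -> 6*acc + 3*b != 3); else branch requires 3*b != 6.
Before the if: ((not (acc + val > 16)) -> ((2*val < 8 -> 3*b != 6) and ((not (2*val < 8)) -> 6*acc + 3*b != 3))) and (acc + val > 16 -> 3*b != 6)
The weakest precondition is ((not (acc + val > 16)) -> ((2*val < 8 -> 3*b != 6) and ((not (2*val < 8)) -> 6*acc + 3*b != 3))) and (acc + val > 16 -> 3*b != 6).
Check whether ((not (val > 21)) -> ((2*val < 8 -> 3*b != 6) and ((not (2*val < 8)) -> 3*b != 33))) and (val > 21 -> 3*b != 6) and acc = -5 implies it.
Every state satisfying the precondition satisfies the weakest precondition: the implication holds.
Answer: valid


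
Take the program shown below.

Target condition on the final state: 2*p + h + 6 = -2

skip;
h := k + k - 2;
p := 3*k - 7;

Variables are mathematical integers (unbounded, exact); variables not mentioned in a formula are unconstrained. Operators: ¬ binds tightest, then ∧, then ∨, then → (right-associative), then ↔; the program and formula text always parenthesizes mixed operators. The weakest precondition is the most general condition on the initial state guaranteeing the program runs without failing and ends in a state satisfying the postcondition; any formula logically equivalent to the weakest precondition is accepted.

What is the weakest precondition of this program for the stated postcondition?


Working backward. After the program, the postcondition 2*p + h + 6 = -2 must hold; in canonical form it is h + 2*p = -8.
Before p := 3*k - 7: h + 6*k = 6
Before h := k + k - 2: 8*k = 8
Before skip: 8*k = 8
Answer: WP = 8*k = 8


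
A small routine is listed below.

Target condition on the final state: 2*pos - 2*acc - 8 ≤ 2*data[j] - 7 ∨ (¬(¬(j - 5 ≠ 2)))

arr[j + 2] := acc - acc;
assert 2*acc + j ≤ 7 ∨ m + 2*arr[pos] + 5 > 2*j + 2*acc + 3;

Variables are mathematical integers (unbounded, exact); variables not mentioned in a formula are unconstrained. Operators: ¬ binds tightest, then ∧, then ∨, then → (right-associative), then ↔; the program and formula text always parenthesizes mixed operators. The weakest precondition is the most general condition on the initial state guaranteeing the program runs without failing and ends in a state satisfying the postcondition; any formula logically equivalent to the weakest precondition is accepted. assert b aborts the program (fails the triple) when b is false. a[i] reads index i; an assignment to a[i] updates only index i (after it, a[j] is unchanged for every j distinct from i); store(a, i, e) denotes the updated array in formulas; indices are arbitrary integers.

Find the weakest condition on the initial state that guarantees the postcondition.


Working backward. After the program, the postcondition 2*pos - 2*acc - 8 ≤ 2*data[j] - 7 ∨ (¬(¬(j - 5 ≠ 2))) must hold; in canonical form it is 2*pos ≤ 2*data[j] + 2*acc + 1 ∨ j ≠ 7.
Before assert 2*acc + j ≤ 7 ∨ m + 2*arr[pos] + 5 > 2*j + 2*acc + 3: (2*acc + j ≤ 7 ∨ 2*arr[pos] + m > 2*acc + 2*j - 2) ∧ (2*pos ≤ 2*data[j] + 2*acc + 1 ∨ j ≠ 7)
Before arr[j + 2] := acc - acc: (2*acc + j ≤ 7 ∨ 2*store(arr, j + 2, 0)[pos] + m > 2*acc + 2*j - 2) ∧ (2*pos ≤ 2*data[j] + 2*acc + 1 ∨ j ≠ 7)
Answer: WP = (2*acc + j ≤ 7 ∨ 2*store(arr, j + 2, 0)[pos] + m > 2*acc + 2*j - 2) ∧ (2*pos ≤ 2*data[j] + 2*acc + 1 ∨ j ≠ 7)


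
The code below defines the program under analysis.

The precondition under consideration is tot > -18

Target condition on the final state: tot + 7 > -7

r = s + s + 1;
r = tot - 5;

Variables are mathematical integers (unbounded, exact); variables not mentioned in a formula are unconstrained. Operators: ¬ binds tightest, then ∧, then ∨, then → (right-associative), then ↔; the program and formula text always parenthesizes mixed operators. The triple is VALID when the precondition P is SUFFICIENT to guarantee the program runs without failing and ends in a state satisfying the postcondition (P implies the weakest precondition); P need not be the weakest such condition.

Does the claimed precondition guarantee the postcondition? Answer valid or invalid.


Working backward. After the program, the postcondition tot + 7 > -7 must hold; in canonical form it is tot > -14.
Before r := tot - 5: tot > -14
Before r := s + s + 1: tot > -14
The weakest precondition is tot > -14.
Check whether tot > -18 implies it.
Countermodel: at the initial state tot = -17, the precondition holds but the weakest precondition fails.
Answer: invalid


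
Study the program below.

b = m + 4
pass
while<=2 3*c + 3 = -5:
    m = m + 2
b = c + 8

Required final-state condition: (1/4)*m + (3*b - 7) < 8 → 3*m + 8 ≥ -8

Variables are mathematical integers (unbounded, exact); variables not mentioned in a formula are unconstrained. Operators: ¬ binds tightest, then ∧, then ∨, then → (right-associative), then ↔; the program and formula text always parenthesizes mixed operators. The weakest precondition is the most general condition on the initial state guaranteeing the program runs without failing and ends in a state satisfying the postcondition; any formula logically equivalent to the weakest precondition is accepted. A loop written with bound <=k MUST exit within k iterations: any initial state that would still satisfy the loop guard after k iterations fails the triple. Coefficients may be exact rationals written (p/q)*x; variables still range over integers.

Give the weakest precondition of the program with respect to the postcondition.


Working backward. After the program, the postcondition (1/4)*m + (3*b - 7) < 8 → 3*m + 8 ≥ -8 must hold; in canonical form it is 3*b + (1/4)*m < 15 → 3*m ≥ -16.
Before b := c + 8: 3*c + (1/4)*m < -9 → 3*m ≥ -16
Before the loop (bound <=2), unroll the exhaustion recursion (WP_0 = exit-now case; WP_j = one more guarded iteration, up to j = 2):
  WP_0: (¬(3*c = -8)) ∧ (3*c + (1/4)*m < -9 → 3*m ≥ -16)
  WP_1: (3*c = -8 → ((¬(3*c = -8)) ∧ (3*c + (1/4)*m < -19/2 → 3*m ≥ -22))) ∧ ((¬(3*c = -8)) → (3*c + (1/4)*m < -9 → 3*m ≥ -16))
  WP_2: (3*c = -8 → ((3*c = -8 → ((¬(3*c = -8)) ∧ (3*c + (1/4)*m < -10 → 3*m ≥ -28))) ∧ ((¬(3*c = -8)) → (3*c + (1/4)*m < -19/2 → 3*m ≥ -22)))) ∧ ((¬(3*c = -8)) → (3*c + (1/4)*m < -9 → 3*m ≥ -16))
So before the loop: (3*c = -8 → ((3*c = -8 → ((¬(3*c = -8)) ∧ (3*c + (1/4)*m < -10 → 3*m ≥ -28))) ∧ ((¬(3*c = -8)) → (3*c + (1/4)*m < -19/2 → 3*m ≥ -22)))) ∧ ((¬(3*c = -8)) → (3*c + (1/4)*m < -9 → 3*m ≥ -16))
Before skip: (3*c = -8 → ((3*c = -8 → ((¬(3*c = -8)) ∧ (3*c + (1/4)*m < -10 → 3*m ≥ -28))) ∧ ((¬(3*c = -8)) → (3*c + (1/4)*m < -19/2 → 3*m ≥ -22)))) ∧ ((¬(3*c = -8)) → (3*c + (1/4)*m < -9 → 3*m ≥ -16))
Before b := m + 4: (3*c = -8 → ((3*c = -8 → ((¬(3*c = -8)) ∧ (3*c + (1/4)*m < -10 → 3*m ≥ -28))) ∧ ((¬(3*c = -8)) → (3*c + (1/4)*m < -19/2 → 3*m ≥ -22)))) ∧ ((¬(3*c = -8)) → (3*c + (1/4)*m < -9 → 3*m ≥ -16))
Answer: WP = (3*c = -8 → ((3*c = -8 → ((¬(3*c = -8)) ∧ (3*c + (1/4)*m < -10 → 3*m ≥ -28))) ∧ ((¬(3*c = -8)) → (3*c + (1/4)*m < -19/2 → 3*m ≥ -22)))) ∧ ((¬(3*c = -8)) → (3*c + (1/4)*m < -9 → 3*m ≥ -16))


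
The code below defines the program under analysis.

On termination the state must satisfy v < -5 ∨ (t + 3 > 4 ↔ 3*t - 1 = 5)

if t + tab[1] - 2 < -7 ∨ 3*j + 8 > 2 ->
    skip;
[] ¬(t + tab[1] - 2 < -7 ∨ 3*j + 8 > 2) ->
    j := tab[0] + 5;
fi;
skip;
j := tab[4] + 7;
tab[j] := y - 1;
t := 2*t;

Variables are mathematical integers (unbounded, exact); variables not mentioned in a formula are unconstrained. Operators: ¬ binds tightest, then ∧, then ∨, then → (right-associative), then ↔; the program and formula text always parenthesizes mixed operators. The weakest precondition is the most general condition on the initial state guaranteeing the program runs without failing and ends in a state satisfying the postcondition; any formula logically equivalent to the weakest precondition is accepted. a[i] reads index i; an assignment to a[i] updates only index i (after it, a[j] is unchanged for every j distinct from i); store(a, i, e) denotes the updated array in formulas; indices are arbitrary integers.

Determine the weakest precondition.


Working backward. After the program, the postcondition v < -5 ∨ (t + 3 > 4 ↔ 3*t - 1 = 5) must hold; in canonical form it is v < -5 ∨ (t > 1 ↔ 3*t = 6).
Before t := 2*t: v < -5 ∨ (2*t > 1 ↔ 6*t = 6)
Before tab[j] := y - 1: v < -5 ∨ (2*t > 1 ↔ 6*t = 6)
Before j := tab[4] + 7: v < -5 ∨ (2*t > 1 ↔ 6*t = 6)
Before skip: v < -5 ∨ (2*t > 1 ↔ 6*t = 6)
Then branch requires v < -5 ∨ (2*t > 1 ↔ 6*t = 6); else branch requires v < -5 ∨ (2*t > 1 ↔ 6*t = 6).
Before the if: ((tab[1] + t < -5 ∨ 3*j > -6) → (v < -5 ∨ (2*t > 1 ↔ 6*t = 6))) ∧ ((¬(tab[1] + t < -5 ∨ 3*j > -6)) → (v < -5 ∨ (2*t > 1 ↔ 6*t = 6)))
Answer: WP = ((tab[1] + t < -5 ∨ 3*j > -6) → (v < -5 ∨ (2*t > 1 ↔ 6*t = 6))) ∧ ((¬(tab[1] + t < -5 ∨ 3*j > -6)) → (v < -5 ∨ (2*t > 1 ↔ 6*t = 6)))
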